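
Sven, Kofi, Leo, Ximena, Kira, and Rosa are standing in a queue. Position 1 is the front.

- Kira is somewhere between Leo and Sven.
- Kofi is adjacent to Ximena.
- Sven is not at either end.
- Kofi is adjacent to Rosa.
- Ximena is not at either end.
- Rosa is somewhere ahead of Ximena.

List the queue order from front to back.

Rosa, Kofi, Ximena, Sven, Kira, Leo

From clue 1: Kira is in {2,3,4,5}.
From clues 1–3: Sven is in {2,3,4,5}.
From clues 1–4: Sven is in {3,4}.
From clues 1–6: Rosa → position 1, Kofi → position 2, Ximena → position 3, Sven → position 4, Kira → position 5, Leo → position 6.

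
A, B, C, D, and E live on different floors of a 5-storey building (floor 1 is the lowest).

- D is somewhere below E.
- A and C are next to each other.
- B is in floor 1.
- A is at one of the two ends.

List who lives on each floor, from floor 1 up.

B, D, E, C, A

From clue 1: D is in {1,2,3,4}.
From clues 1–3: B → floor 1.
From clues 1–4: D → floor 2, E → floor 3, C → floor 4, A → floor 5.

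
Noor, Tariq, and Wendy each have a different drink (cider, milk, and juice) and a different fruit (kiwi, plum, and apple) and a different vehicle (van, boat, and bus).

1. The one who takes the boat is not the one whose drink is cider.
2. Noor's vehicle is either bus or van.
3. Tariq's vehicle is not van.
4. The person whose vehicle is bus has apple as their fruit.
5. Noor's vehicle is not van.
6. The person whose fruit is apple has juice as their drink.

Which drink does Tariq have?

With clues 1–5, cider is impossible for Tariq's drink.
With clues 1–6, juice is impossible for Tariq's drink.
That leaves milk.

milk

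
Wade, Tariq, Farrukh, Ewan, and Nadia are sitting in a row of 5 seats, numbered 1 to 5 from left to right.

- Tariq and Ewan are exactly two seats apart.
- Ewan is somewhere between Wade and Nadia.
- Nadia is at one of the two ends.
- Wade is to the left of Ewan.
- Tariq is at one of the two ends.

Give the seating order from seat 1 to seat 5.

From clues 1–2: Ewan is in {2,3,4}.
From clues 1–3: Nadia is in {1,5}.
From clues 1–4: Nadia → seat 5.
From clues 1–5: Tariq → seat 1, Wade → seat 2, Ewan → seat 3, Farrukh → seat 4.

Tariq, Wade, Ewan, Farrukh, Nadia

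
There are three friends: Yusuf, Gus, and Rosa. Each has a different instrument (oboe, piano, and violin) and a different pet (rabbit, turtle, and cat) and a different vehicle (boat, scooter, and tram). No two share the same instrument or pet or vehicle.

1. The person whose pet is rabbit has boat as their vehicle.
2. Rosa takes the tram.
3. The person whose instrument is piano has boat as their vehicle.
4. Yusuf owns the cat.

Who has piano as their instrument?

With clues 1–3, Rosa is impossible for the one with instrument piano.
With clues 1–4, Yusuf is impossible for the one with instrument piano.
That leaves Gus.

Gus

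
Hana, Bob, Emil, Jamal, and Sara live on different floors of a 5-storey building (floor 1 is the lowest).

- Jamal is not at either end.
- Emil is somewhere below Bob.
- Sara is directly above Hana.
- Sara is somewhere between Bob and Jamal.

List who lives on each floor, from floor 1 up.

Emil, Jamal, Hana, Sara, Bob

From clue 1: Jamal is in {2,3,4}.
From clues 1–3: Bob is in {2,3,5}.
From clues 1–4: Emil → floor 1, Jamal → floor 2, Hana → floor 3, Sara → floor 4, Bob → floor 5.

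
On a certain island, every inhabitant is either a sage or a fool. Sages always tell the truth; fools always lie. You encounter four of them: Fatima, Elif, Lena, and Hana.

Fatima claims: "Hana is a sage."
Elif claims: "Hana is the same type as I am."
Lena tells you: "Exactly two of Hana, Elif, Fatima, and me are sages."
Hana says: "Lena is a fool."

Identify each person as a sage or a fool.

Consider Fatima. Suppose Fatima is a fool.
Then no assignment of the remaining roles makes every statement match its speaker's type — contradiction.
So Fatima is a sage.
Consider Elif. Suppose Elif is a fool.
Then no assignment of the remaining roles makes every statement match its speaker's type — contradiction.
So Elif is a sage.
Consider Lena. Suppose Lena is a sage.
Then Lena's own statement would have to be true, but it can't be — contradiction.
So Lena is a fool.
With that fixed, Hana's statement is true, so Hana is a sage.

Fatima: sage, Elif: sage, Lena: fool, Hana: sage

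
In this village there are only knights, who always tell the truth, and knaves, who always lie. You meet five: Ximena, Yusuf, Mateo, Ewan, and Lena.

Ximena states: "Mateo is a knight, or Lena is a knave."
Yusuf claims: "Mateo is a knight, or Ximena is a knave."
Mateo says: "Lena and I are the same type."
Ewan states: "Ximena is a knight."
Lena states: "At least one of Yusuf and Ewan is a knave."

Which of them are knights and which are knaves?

Ximena: knave, Yusuf: knight, Mateo: knave, Ewan: knave, Lena: knight

Consider Ximena. Suppose Ximena is a knight.
Then no assignment of the remaining roles makes every statement match its speaker's type — contradiction.
So Ximena is a knave.
With that fixed, Yusuf's statement is true, so Yusuf is a knight.
With that fixed, Ewan's statement is false, so Ewan is a knave.
With that fixed, Lena's statement is true, so Lena is a knight.
Consider Mateo. Suppose Mateo is a knight.
Then Ximena's statement comes out true, contradicting Ximena being a knave.
So Mateo is a knave.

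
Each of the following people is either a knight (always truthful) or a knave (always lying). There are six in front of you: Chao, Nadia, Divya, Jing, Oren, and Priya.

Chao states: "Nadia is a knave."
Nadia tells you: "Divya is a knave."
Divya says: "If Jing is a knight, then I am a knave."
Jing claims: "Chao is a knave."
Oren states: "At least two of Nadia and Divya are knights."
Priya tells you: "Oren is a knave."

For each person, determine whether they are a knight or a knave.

Consider Chao. Suppose Chao is a knave.
Then no assignment of the remaining roles makes every statement match its speaker's type — contradiction.
So Chao is a knight.
With that fixed, Jing's statement is false, so Jing is a knave.
With that fixed, Divya's statement is true, so Divya is a knight.
With that fixed, Nadia's statement is false, so Nadia is a knave.
With that fixed, Oren's statement is false, so Oren is a knave.
With that fixed, Priya's statement is true, so Priya is a knight.

Chao: knight, Nadia: knave, Divya: knight, Jing: knave, Oren: knave, Priya: knight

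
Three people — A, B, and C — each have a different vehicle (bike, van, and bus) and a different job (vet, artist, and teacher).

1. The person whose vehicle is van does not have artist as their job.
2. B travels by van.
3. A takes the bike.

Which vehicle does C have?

bus

With clues 1–2, van is impossible for C's vehicle.
With clues 1–3, bike is impossible for C's vehicle.
That leaves bus.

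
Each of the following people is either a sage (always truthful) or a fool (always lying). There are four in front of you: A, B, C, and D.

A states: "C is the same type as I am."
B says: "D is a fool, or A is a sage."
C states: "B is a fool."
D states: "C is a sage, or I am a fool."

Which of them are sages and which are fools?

A: fool, B: fool, C: sage, D: sage

Consider A. Suppose A is a sage.
Then no assignment of the remaining roles makes every statement match its speaker's type — contradiction.
So A is a fool.
Consider B. Suppose B is a sage.
Then no assignment of the remaining roles makes every statement match its speaker's type — contradiction.
So B is a fool.
With that fixed, C's statement is true, so C is a sage.
With that fixed, D's statement is true, so D is a sage.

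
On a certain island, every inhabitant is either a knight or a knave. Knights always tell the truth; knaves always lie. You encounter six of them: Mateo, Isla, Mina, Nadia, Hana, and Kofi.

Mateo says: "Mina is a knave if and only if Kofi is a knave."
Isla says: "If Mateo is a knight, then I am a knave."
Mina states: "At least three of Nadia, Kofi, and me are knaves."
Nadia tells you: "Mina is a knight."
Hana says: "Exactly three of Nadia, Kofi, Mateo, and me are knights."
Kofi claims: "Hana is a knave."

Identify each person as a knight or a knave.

Mateo: knave, Isla: knight, Mina: knave, Nadia: knave, Hana: knave, Kofi: knight

Consider Mateo. Suppose Mateo is a knight.
Then whichever role Isla has, Isla's statement has the wrong truth value — contradiction.
So Mateo is a knave.
With that fixed, Isla's statement is true, so Isla is a knight.
Consider Mina. Suppose Mina is a knight.
Then Mina's own statement would have to be true, but it can't be — contradiction.
So Mina is a knave.
With that fixed, Nadia's statement is false, so Nadia is a knave.
With that fixed, Hana's statement is false, so Hana is a knave.
With that fixed, Kofi's statement is true, so Kofi is a knight.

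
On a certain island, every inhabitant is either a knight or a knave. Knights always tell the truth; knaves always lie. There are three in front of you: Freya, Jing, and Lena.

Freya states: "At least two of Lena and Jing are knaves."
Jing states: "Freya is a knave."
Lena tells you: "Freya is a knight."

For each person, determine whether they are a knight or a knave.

Consider Freya. Suppose Freya is a knight.
Then no assignment of the remaining roles makes every statement match its speaker's type — contradiction.
So Freya is a knave.
With that fixed, Jing's statement is true, so Jing is a knight.
With that fixed, Lena's statement is false, so Lena is a knave.

Freya: knave, Jing: knight, Lena: knave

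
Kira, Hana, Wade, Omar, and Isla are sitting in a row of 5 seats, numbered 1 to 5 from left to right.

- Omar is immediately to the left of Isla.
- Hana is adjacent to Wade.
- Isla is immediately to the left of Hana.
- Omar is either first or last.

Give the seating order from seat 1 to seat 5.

Omar, Isla, Hana, Wade, Kira

From clue 1: Omar is in {1,2,3,4}.
From clues 1–2: Kira is in {1,3,5}.
From clues 1–3: Kira is in {1,5}.
From clues 1–4: Omar → seat 1, Isla → seat 2, Hana → seat 3, Wade → seat 4, Kira → seat 5.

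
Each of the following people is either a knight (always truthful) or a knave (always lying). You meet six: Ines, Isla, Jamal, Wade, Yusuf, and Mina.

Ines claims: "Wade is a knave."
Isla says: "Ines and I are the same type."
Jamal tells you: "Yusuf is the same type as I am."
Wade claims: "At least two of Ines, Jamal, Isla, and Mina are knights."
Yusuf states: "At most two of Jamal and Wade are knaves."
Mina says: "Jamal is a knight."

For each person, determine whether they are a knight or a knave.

Regardless of anyone's role, Yusuf's statement is true, so Yusuf is a knight.
Consider Ines. Suppose Ines is a knave.
Then whichever role Isla has, Isla's statement has the wrong truth value — contradiction.
So Ines is a knight.
Consider Isla. Suppose Isla is a knight.
Then no assignment of the remaining roles makes every statement match its speaker's type — contradiction.
So Isla is a knave.
Consider Jamal. Suppose Jamal is a knight.
Then no assignment of the remaining roles makes every statement match its speaker's type — contradiction.
So Jamal is a knave.
With that fixed, Mina's statement is false, so Mina is a knave.
With that fixed, Wade's statement is false, so Wade is a knave.

Ines: knight, Isla: knave, Jamal: knave, Wade: knave, Yusuf: knight, Mina: knave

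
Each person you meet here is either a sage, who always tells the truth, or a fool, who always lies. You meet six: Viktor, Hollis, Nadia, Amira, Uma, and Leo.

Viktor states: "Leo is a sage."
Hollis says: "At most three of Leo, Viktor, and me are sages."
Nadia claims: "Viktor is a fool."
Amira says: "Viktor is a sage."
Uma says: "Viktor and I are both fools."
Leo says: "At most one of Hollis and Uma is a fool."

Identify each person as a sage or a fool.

Regardless of anyone's role, Hollis's statement is true, so Hollis is a sage.
With that fixed, Leo's statement is true, so Leo is a sage.
With that fixed, Viktor's statement is true, so Viktor is a sage.
With that fixed, Nadia's statement is false, so Nadia is a fool.
With that fixed, Amira's statement is true, so Amira is a sage.
With that fixed, Uma's statement is false, so Uma is a fool.

Viktor: sage, Hollis: sage, Nadia: fool, Amira: sage, Uma: fool, Leo: sage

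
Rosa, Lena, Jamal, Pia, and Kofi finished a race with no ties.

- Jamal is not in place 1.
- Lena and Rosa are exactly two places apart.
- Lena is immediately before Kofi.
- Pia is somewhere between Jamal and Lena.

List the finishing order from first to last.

Lena, Kofi, Rosa, Pia, Jamal

From clue 1: Jamal is in {2,3,4,5}.
From clues 1–3: Lena is in {1,2,3,4}.
From clues 1–4: Lena → place 1, Kofi → place 2, Rosa → place 3, Pia → place 4, Jamal → place 5.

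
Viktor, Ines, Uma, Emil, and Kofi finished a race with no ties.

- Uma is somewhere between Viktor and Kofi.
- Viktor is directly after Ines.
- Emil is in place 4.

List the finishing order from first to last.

From clue 1: Uma is in {2,3,4}.
From clues 1–3: Ines → place 1, Viktor → place 2, Uma → place 3, Emil → place 4, Kofi → place 5.

Ines, Viktor, Uma, Emil, Kofi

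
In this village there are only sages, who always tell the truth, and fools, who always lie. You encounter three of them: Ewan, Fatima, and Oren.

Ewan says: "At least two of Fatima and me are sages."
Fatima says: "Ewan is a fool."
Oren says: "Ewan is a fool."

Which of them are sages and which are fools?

Ewan: fool, Fatima: sage, Oren: sage

Consider Ewan. Suppose Ewan is a sage.
Then no assignment of the remaining roles makes every statement match its speaker's type — contradiction.
So Ewan is a fool.
With that fixed, Fatima's statement is true, so Fatima is a sage.
With that fixed, Oren's statement is true, so Oren is a sage.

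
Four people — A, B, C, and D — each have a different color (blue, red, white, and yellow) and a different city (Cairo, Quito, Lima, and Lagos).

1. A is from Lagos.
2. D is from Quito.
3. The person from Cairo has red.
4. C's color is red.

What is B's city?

Lima

Clue 1 rules out Lagos for B's city.
With clues 1–2, Quito is impossible for B's city.
With clues 1–4, Cairo is impossible for B's city.
That leaves Lima.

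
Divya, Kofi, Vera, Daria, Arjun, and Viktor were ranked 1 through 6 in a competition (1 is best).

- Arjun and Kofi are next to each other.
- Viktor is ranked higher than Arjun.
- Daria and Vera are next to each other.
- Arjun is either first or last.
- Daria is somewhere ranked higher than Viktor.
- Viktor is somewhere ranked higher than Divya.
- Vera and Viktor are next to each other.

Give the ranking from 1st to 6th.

Daria, Vera, Viktor, Divya, Kofi, Arjun

From clues 1–2: Viktor is in {1,2,3,4}.
From clues 1–4: Kofi → rank 5, Arjun → rank 6.
From clues 1–5: Viktor is in {3,4}.
From clues 1–6: Viktor → rank 3, Divya → rank 4.
From clues 1–7: Daria → rank 1, Vera → rank 2.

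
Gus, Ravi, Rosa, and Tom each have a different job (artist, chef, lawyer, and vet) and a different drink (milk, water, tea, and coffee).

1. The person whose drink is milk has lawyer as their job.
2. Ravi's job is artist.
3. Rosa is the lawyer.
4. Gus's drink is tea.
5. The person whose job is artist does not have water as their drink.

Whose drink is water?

Tom

With clues 1–3, Rosa is impossible for the one with drink water.
With clues 1–4, Gus is impossible for the one with drink water.
With clues 1–5, Ravi is impossible for the one with drink water.
That leaves Tom.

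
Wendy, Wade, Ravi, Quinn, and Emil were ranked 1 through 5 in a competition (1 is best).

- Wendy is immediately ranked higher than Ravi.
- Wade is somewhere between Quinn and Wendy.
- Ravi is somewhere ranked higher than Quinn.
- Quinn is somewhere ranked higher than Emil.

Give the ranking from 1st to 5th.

From clue 1: Wendy is in {1,2,3,4}.
From clues 1–2: Wade is in {2,3,4}.
From clues 1–3: Wendy is in {1,2}.
From clues 1–4: Wendy → rank 1, Ravi → rank 2, Wade → rank 3, Quinn → rank 4, Emil → rank 5.

Wendy, Ravi, Wade, Quinn, Emil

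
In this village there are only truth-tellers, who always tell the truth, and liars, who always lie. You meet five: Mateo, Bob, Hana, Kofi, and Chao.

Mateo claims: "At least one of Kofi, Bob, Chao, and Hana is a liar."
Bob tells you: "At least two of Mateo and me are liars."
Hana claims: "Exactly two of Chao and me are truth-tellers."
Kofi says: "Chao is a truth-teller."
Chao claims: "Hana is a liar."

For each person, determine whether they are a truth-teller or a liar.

Consider Mateo. Suppose Mateo is a liar.
Then whichever role Bob has, Bob's statement has the wrong truth value — contradiction.
So Mateo is a truth-teller.
With that fixed, Bob's statement is false, so Bob is a liar.
Consider Hana. Suppose Hana is a truth-teller.
Then no assignment of the remaining roles makes every statement match its speaker's type — contradiction.
So Hana is a liar.
With that fixed, Chao's statement is true, so Chao is a truth-teller.
With that fixed, Kofi's statement is true, so Kofi is a truth-teller.

Mateo: truth-teller, Bob: liar, Hana: liar, Kofi: truth-teller, Chao: truth-teller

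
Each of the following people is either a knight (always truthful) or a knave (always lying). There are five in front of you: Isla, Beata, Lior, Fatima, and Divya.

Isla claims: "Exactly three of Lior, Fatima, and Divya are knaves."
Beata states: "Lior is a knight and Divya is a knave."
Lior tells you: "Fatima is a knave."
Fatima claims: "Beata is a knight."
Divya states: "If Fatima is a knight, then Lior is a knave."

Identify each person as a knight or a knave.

Isla: knave, Beata: knave, Lior: knight, Fatima: knave, Divya: knight

Consider Isla. Suppose Isla is a knight.
Then no assignment of the remaining roles makes every statement match its speaker's type — contradiction.
So Isla is a knave.
Consider Beata. Suppose Beata is a knight.
Then no assignment of the remaining roles makes every statement match its speaker's type — contradiction.
So Beata is a knave.
With that fixed, Fatima's statement is false, so Fatima is a knave.
With that fixed, Divya's statement is true, so Divya is a knight.
With that fixed, Lior's statement is true, so Lior is a knight.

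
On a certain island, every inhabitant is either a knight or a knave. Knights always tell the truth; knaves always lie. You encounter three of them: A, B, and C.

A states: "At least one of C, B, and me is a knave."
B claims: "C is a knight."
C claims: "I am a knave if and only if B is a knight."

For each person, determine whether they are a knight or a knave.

A: knight, B: knave, C: knave

Consider A. Suppose A is a knave.
Then A's own statement would have to be false, but it can't be — contradiction.
So A is a knight.
Consider B. Suppose B is a knight.
Then whichever role C has, C's statement has the wrong truth value — contradiction.
So B is a knave.
Consider C. Suppose C is a knight.
Then B's statement comes out true, contradicting B being a knave.
So C is a knave.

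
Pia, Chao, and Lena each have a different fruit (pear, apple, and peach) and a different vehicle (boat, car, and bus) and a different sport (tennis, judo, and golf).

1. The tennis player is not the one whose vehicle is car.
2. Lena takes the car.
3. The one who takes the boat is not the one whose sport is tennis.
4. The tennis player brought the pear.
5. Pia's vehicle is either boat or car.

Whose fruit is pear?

With clues 1–4, Lena is impossible for the one with fruit pear.
With clues 1–5, Pia is impossible for the one with fruit pear.
That leaves Chao.

Chao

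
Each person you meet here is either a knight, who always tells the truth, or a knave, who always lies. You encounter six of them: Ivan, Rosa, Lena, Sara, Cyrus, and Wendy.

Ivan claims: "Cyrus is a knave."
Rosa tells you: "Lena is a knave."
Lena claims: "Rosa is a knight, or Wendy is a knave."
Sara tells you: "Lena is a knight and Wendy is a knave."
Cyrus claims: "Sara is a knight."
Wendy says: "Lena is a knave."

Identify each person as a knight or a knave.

Consider Ivan. Suppose Ivan is a knight.
Then no assignment of the remaining roles makes every statement match its speaker's type — contradiction.
So Ivan is a knave.
Consider Rosa. Suppose Rosa is a knight.
Then no assignment of the remaining roles makes every statement match its speaker's type — contradiction.
So Rosa is a knave.
Consider Lena. Suppose Lena is a knave.
Then Rosa's statement comes out true, contradicting Rosa being a knave.
So Lena is a knight.
With that fixed, Wendy's statement is false, so Wendy is a knave.
With that fixed, Sara's statement is true, so Sara is a knight.
With that fixed, Cyrus's statement is true, so Cyrus is a knight.

Ivan: knave, Rosa: knave, Lena: knight, Sara: knight, Cyrus: knight, Wendy: knave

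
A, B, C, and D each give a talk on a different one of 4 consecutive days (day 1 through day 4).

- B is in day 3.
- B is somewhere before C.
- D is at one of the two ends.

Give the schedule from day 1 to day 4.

D, A, B, C

From clue 1: B → day 3.
From clues 1–2: C → day 4.
From clues 1–3: D → day 1, A → day 2.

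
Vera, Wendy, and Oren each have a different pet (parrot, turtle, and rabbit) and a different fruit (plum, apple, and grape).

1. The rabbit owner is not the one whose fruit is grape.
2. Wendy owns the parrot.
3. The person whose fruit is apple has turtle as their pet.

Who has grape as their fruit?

Wendy

With clues 1–3, Oren and Vera are impossible for the one with fruit grape.
That leaves Wendy.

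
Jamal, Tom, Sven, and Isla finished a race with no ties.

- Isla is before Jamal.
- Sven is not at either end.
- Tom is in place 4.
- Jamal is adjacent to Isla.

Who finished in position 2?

With clues 1–3, Isla and Tom are ruled out for place 2.
With clues 1–4, Sven is ruled out for place 2.
So place 2 is Jamal.

Jamal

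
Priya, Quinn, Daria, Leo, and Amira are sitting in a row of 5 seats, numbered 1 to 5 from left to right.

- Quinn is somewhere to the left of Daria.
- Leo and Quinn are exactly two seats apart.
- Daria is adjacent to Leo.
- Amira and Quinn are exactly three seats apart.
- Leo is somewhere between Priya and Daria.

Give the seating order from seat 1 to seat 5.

Quinn, Daria, Leo, Amira, Priya

From clue 1: Quinn is in {1,2,3,4}.
From clues 1–3: Quinn is in {1,2,3}.
From clues 1–4: Priya is in {1,5}.
From clues 1–5: Quinn → seat 1, Daria → seat 2, Leo → seat 3, Amira → seat 4, Priya → seat 5.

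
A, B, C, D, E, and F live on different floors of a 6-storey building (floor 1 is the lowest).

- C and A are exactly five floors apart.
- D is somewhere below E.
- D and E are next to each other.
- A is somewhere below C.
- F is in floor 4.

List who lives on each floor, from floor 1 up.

From clue 1: A is in {1,6}.
From clues 1–4: A → floor 1, C → floor 6.
From clues 1–5: D → floor 2, E → floor 3, F → floor 4, B → floor 5.

A, D, E, F, B, C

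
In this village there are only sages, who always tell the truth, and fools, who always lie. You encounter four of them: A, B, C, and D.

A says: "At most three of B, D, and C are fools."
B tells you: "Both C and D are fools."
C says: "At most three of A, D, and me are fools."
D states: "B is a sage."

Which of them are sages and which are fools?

A: sage, B: fool, C: sage, D: fool

Regardless of anyone's role, A's statement is true, so A is a sage.
With that fixed, C's statement is true, so C is a sage.
With that fixed, B's statement is false, so B is a fool.
With that fixed, D's statement is false, so D is a fool.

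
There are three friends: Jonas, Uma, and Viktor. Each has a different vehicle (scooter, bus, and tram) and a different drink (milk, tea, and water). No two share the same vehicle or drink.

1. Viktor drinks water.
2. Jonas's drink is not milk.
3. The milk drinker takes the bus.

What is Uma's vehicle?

bus

With clues 1–3, scooter and tram are impossible for Uma's vehicle.
That leaves bus.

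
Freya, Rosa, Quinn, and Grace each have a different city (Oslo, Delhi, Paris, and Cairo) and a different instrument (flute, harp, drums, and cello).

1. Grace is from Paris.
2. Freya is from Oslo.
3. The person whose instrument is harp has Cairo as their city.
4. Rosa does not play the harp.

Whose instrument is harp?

Quinn

With clues 1–3, Freya and Grace are impossible for the one with instrument harp.
With clues 1–4, Rosa is impossible for the one with instrument harp.
That leaves Quinn.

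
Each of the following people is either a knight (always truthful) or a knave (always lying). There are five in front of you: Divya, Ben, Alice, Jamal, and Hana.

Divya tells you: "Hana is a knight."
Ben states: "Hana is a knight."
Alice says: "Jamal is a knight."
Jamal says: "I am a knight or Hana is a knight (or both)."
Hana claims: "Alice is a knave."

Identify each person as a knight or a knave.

Divya: knave, Ben: knave, Alice: knight, Jamal: knight, Hana: knave

Consider Divya. Suppose Divya is a knight.
Then no assignment of the remaining roles makes every statement match its speaker's type — contradiction.
So Divya is a knave.
Consider Ben. Suppose Ben is a knight.
Then no assignment of the remaining roles makes every statement match its speaker's type — contradiction.
So Ben is a knave.
Consider Alice. Suppose Alice is a knave.
Then no assignment of the remaining roles makes every statement match its speaker's type — contradiction.
So Alice is a knight.
With that fixed, Hana's statement is false, so Hana is a knave.
Consider Jamal. Suppose Jamal is a knave.
Then Alice's statement comes out false, contradicting Alice being a knight.
So Jamal is a knight.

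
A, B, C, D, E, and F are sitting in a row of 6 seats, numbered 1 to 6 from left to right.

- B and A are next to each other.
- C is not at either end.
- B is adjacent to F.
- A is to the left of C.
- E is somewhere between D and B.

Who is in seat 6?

With clues 1–2, C is ruled out for seat 6.
With clues 1–3, B is ruled out for seat 6.
With clues 1–4, A and F are ruled out for seat 6.
With clues 1–5, E is ruled out for seat 6.
So seat 6 is D.

D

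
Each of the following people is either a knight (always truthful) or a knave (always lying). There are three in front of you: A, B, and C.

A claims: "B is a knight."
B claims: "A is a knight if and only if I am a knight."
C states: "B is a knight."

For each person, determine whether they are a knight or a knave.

A: knight, B: knight, C: knight

Consider A. Suppose A is a knave.
Then whichever role B has, B's statement has the wrong truth value — contradiction.
So A is a knight.
Consider B. Suppose B is a knave.
Then A's statement comes out false, contradicting A being a knight.
So B is a knight.
With that fixed, C's statement is true, so C is a knight.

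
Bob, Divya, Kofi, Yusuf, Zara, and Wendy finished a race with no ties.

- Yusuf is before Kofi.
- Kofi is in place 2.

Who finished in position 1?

Yusuf

With clue 1, Kofi is ruled out for place 1.
With clues 1–2, Bob, Divya, Wendy, and Zara are ruled out for place 1.
So place 1 is Yusuf.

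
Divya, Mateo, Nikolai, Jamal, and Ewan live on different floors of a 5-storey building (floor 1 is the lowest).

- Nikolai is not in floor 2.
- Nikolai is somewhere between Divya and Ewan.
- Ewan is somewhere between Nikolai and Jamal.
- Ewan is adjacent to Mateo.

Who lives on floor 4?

With clues 1–3, Jamal is ruled out for floor 4.
With clues 1–4, Divya, Ewan, and Mateo are ruled out for floor 4.
So floor 4 is Nikolai.

Nikolai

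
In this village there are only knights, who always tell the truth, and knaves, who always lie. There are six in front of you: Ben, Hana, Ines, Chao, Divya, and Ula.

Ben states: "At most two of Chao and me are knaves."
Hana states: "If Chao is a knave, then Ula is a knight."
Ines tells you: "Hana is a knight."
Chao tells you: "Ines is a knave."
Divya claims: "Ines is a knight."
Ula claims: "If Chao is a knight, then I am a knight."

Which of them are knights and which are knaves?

Regardless of anyone's role, Ben's statement is true, so Ben is a knight.
Consider Hana. Suppose Hana is a knave.
Then no assignment of the remaining roles makes every statement match its speaker's type — contradiction.
So Hana is a knight.
With that fixed, Ines's statement is true, so Ines is a knight.
With that fixed, Chao's statement is false, so Chao is a knave.
With that fixed, Divya's statement is true, so Divya is a knight.
With that fixed, Ula's statement is true, so Ula is a knight.

Ben: knight, Hana: knight, Ines: knight, Chao: knave, Divya: knight, Ula: knight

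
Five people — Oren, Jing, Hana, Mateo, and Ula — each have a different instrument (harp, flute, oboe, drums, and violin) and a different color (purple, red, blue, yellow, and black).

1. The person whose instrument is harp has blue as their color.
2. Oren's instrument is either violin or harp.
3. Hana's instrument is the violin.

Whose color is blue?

With clues 1–3, Hana, Jing, Mateo, and Ula are impossible for the one with color blue.
That leaves Oren.

Oren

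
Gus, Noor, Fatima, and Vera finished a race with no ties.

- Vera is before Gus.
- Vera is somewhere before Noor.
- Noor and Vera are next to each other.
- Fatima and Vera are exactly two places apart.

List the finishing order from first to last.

From clue 1: Gus is in {2,3,4}.
From clues 1–2: Vera is in {1,2}.
From clues 1–3: Gus is in {3,4}.
From clues 1–4: Vera → place 1, Noor → place 2, Fatima → place 3, Gus → place 4.

Vera, Noor, Fatima, Gus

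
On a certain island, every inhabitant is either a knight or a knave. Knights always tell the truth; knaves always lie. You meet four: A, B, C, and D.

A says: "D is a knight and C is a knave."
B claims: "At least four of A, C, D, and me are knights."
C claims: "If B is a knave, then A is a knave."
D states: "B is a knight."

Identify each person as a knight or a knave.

A: knave, B: knave, C: knight, D: knave

Consider A. Suppose A is a knight.
Then no assignment of the remaining roles makes every statement match its speaker's type — contradiction.
So A is a knave.
With that fixed, B's statement is false, so B is a knave.
With that fixed, C's statement is true, so C is a knight.
With that fixed, D's statement is false, so D is a knave.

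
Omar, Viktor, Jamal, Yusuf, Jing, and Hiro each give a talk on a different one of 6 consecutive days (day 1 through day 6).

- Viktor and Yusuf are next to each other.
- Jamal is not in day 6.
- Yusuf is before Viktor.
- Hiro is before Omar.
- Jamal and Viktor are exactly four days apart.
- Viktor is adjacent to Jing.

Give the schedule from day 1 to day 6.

From clues 1–2: Jamal is in {1,2,3,4,5}.
From clues 1–3: Viktor is in {2,3,4,5,6}.
From clues 1–4: Omar is in {2,3,4,5,6}.
From clues 1–5: Viktor is in {5,6}.
From clues 1–6: Jamal → day 1, Hiro → day 2, Omar → day 3, Yusuf → day 4, Viktor → day 5, Jing → day 6.

Jamal, Hiro, Omar, Yusuf, Viktor, Jing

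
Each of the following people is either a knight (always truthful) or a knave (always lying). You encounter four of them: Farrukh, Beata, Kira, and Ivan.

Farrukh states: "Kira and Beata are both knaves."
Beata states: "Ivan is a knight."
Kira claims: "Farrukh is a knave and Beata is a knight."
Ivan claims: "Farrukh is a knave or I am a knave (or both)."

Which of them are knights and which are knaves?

Consider Farrukh. Suppose Farrukh is a knight.
Then whichever role Ivan has, Ivan's statement has the wrong truth value — contradiction.
So Farrukh is a knave.
With that fixed, Ivan's statement is true, so Ivan is a knight.
With that fixed, Beata's statement is true, so Beata is a knight.
With that fixed, Kira's statement is true, so Kira is a knight.

Farrukh: knave, Beata: knight, Kira: knight, Ivan: knight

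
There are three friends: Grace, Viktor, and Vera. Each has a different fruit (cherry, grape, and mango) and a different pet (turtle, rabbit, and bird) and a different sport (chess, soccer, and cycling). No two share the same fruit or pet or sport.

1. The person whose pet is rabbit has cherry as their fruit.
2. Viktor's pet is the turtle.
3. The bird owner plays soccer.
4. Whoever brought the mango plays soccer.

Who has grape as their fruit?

Viktor

With clues 1–4, Grace and Vera are impossible for the one with fruit grape.
That leaves Viktor.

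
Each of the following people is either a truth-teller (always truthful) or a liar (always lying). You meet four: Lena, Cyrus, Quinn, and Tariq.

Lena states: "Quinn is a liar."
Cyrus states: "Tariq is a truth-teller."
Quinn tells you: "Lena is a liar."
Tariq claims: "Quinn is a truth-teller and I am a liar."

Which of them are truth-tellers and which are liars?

Lena: truth-teller, Cyrus: liar, Quinn: liar, Tariq: liar

Consider Lena. Suppose Lena is a liar.
Then no assignment of the remaining roles makes every statement match its speaker's type — contradiction.
So Lena is a truth-teller.
With that fixed, Quinn's statement is false, so Quinn is a liar.
With that fixed, Tariq's statement is false, so Tariq is a liar.
With that fixed, Cyrus's statement is false, so Cyrus is a liar.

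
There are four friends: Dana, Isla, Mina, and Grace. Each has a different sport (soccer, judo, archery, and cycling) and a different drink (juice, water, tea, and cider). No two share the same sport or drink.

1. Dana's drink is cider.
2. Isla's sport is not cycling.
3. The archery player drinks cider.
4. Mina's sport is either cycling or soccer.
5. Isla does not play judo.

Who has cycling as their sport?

With clues 1–2, Isla is impossible for the one with sport cycling.
With clues 1–3, Dana is impossible for the one with sport cycling.
With clues 1–5, Grace is impossible for the one with sport cycling.
That leaves Mina.

Mina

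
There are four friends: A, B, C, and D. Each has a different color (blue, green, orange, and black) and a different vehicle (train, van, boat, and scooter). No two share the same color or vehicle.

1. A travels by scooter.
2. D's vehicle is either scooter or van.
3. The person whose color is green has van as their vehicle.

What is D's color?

With clues 1–3, black, blue, and orange are impossible for D's color.
That leaves green.

green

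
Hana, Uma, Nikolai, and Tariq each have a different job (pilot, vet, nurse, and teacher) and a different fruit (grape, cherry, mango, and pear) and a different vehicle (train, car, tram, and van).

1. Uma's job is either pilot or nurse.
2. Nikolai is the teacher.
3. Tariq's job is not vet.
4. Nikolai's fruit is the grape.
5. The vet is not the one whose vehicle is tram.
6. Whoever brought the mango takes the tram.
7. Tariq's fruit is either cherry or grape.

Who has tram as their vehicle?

With clues 1–5, Hana is impossible for the one with vehicle tram.
With clues 1–6, Nikolai is impossible for the one with vehicle tram.
With clues 1–7, Tariq is impossible for the one with vehicle tram.
That leaves Uma.

Uma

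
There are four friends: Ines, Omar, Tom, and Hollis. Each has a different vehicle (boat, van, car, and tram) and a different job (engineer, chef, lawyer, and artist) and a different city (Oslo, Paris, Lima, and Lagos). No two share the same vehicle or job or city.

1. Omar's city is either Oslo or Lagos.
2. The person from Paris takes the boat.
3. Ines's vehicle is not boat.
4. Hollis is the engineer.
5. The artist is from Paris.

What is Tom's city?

Paris

With clues 1–5, Lagos, Lima, and Oslo are impossible for Tom's city.
That leaves Paris.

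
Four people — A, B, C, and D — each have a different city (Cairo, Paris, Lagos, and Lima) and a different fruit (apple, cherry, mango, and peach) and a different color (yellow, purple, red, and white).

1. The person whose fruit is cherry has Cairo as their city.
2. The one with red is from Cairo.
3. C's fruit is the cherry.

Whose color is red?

C

With clues 1–3, A, B, and D are impossible for the one with color red.
That leaves C.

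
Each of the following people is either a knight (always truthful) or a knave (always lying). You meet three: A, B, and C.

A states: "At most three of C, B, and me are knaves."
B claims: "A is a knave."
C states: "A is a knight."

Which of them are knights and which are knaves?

Regardless of anyone's role, A's statement is true, so A is a knight.
With that fixed, B's statement is false, so B is a knave.
With that fixed, C's statement is true, so C is a knight.

A: knight, B: knave, C: knight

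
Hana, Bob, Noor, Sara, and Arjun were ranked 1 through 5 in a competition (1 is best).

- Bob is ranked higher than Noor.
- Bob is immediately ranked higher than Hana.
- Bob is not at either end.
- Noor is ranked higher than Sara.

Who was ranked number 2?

With clues 1–2, Noor is ruled out for rank 2.
With clues 1–3, Hana is ruled out for rank 2.
With clues 1–4, Arjun and Sara are ruled out for rank 2.
So rank 2 is Bob.

Bob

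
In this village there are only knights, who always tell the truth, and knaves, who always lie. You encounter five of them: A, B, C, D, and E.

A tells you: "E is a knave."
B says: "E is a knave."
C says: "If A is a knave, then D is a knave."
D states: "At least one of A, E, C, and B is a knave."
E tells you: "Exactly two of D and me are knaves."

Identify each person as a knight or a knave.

A: knight, B: knight, C: knight, D: knight, E: knave

Consider A. Suppose A is a knave.
Then no assignment of the remaining roles makes every statement match its speaker's type — contradiction.
So A is a knight.
With that fixed, C's statement is true, so C is a knight.
Consider B. Suppose B is a knave.
Then no assignment of the remaining roles makes every statement match its speaker's type — contradiction.
So B is a knight.
Consider D. Suppose D is a knave.
Then whichever role E has, E's statement has the wrong truth value — contradiction.
So D is a knight.
With that fixed, E's statement is false, so E is a knave.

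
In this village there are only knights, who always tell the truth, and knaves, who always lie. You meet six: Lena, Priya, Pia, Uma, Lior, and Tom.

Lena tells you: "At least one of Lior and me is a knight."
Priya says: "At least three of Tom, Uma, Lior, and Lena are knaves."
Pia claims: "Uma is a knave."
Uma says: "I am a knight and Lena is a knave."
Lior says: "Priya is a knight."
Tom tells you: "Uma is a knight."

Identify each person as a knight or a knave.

Lena: knave, Priya: knave, Pia: knave, Uma: knight, Lior: knave, Tom: knight

Consider Lena. Suppose Lena is a knight.
Then no assignment of the remaining roles makes every statement match its speaker's type — contradiction.
So Lena is a knave.
Consider Priya. Suppose Priya is a knight.
Then no assignment of the remaining roles makes every statement match its speaker's type — contradiction.
So Priya is a knave.
With that fixed, Lior's statement is false, so Lior is a knave.
Consider Pia. Suppose Pia is a knight.
Then no assignment of the remaining roles makes every statement match its speaker's type — contradiction.
So Pia is a knave.
Consider Uma. Suppose Uma is a knave.
Then Priya's statement comes out true, contradicting Priya being a knave.
So Uma is a knight.
With that fixed, Tom's statement is true, so Tom is a knight.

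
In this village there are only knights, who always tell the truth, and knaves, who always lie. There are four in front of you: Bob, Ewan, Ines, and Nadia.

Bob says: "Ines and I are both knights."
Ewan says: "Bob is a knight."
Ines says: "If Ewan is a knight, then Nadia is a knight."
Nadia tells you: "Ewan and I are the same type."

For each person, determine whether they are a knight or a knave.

Consider Bob. Suppose Bob is a knave.
Then no assignment of the remaining roles makes every statement match its speaker's type — contradiction.
So Bob is a knight.
With that fixed, Ewan's statement is true, so Ewan is a knight.
Consider Ines. Suppose Ines is a knave.
Then Bob's statement comes out false, contradicting Bob being a knight.
So Ines is a knight.
Consider Nadia. Suppose Nadia is a knave.
Then Ines's statement comes out false, contradicting Ines being a knight.
So Nadia is a knight.

Bob: knight, Ewan: knight, Ines: knight, Nadia: knight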